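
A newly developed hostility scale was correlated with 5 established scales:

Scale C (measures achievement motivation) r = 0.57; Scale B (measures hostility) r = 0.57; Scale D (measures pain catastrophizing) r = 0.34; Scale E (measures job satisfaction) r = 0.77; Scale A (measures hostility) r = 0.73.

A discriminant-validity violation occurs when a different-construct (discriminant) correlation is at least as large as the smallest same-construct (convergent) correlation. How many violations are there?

Convergent (same construct = hostility): Scale B, Scale A.
Smallest convergent = 0.57. Discriminant values: 0.57, 0.34, 0.77; count ≥ 0.57 → 2.

2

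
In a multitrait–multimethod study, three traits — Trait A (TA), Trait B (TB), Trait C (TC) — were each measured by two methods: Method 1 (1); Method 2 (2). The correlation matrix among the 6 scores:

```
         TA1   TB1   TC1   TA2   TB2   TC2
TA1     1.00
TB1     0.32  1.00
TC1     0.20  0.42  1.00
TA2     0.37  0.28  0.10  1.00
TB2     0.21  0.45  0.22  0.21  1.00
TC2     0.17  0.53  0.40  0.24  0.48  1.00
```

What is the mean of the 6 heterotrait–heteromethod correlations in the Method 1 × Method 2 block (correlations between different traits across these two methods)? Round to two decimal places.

0.25

HTHM values (method 1 × method 2): 0.21, 0.17, 0.28, 0.53, 0.10, 0.22; mean = 1.51/6 = 0.25.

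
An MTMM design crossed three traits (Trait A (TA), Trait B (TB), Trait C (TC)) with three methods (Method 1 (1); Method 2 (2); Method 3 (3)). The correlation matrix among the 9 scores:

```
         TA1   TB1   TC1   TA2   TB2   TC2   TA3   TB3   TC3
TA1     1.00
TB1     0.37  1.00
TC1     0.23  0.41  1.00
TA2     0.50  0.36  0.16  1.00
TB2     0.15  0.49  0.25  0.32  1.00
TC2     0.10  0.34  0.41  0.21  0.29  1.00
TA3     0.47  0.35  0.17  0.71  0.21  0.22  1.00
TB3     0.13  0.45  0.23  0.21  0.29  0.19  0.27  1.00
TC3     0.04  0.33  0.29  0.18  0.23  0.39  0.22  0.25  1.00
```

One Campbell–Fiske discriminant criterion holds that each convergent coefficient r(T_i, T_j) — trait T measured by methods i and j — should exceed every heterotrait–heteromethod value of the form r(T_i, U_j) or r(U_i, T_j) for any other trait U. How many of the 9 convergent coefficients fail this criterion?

1

Each convergent coefficient versus the relevant comparison correlations:
TA (methods 1·2): 0.50 vs {0.15, 0.36, 0.10, 0.16} → pass.
TA (methods 1·3): 0.47 vs {0.13, 0.35, 0.04, 0.17} → pass.
TA (methods 2·3): 0.71 vs {0.21, 0.21, 0.18, 0.22} → pass.
TB (methods 1·2): 0.49 vs {0.36, 0.15, 0.34, 0.25} → pass.
TB (methods 1·3): 0.45 vs {0.35, 0.13, 0.33, 0.23} → pass.
TB (methods 2·3): 0.29 vs {0.21, 0.21, 0.23, 0.19} → pass.
TC (methods 1·2): 0.41 vs {0.16, 0.10, 0.25, 0.34} → pass.
TC (methods 1·3): 0.29 vs {0.17, 0.04, 0.23, 0.33} → fail.
TC (methods 2·3): 0.39 vs {0.22, 0.18, 0.19, 0.23} → pass.
1 of 9 fail.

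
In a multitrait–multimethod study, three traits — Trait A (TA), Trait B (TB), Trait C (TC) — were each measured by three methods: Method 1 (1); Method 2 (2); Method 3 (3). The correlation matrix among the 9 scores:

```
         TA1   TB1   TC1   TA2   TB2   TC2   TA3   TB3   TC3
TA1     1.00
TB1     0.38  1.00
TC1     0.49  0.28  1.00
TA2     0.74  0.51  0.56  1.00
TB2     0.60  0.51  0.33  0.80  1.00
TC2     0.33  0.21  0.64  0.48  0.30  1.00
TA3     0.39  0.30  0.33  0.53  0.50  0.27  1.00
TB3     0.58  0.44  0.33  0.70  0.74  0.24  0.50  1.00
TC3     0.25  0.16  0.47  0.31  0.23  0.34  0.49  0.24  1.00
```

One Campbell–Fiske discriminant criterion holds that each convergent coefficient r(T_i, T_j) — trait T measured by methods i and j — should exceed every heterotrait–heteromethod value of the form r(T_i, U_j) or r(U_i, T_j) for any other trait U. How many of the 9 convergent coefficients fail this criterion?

Checking each validity diagonal entry against its comparison values:
TA (methods 1·2): 0.74 vs {0.60, 0.51, 0.33, 0.56} → pass.
TA (methods 1·3): 0.39 vs {0.58, 0.30, 0.25, 0.33} → fail.
TA (methods 2·3): 0.53 vs {0.70, 0.50, 0.31, 0.27} → fail.
TB (methods 1·2): 0.51 vs {0.51, 0.60, 0.21, 0.33} → fail.
TB (methods 1·3): 0.44 vs {0.30, 0.58, 0.16, 0.33} → fail.
TB (methods 2·3): 0.74 vs {0.50, 0.70, 0.23, 0.24} → pass.
TC (methods 1·2): 0.64 vs {0.56, 0.33, 0.33, 0.21} → pass.
TC (methods 1·3): 0.47 vs {0.33, 0.25, 0.33, 0.16} → pass.
TC (methods 2·3): 0.34 vs {0.27, 0.31, 0.24, 0.23} → pass.
4 of 9 fail.

4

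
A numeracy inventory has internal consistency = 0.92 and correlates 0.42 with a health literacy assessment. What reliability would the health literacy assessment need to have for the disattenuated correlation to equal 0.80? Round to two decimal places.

0.30

r_true = r_obs / √(r_xx · r_yy) ⇒ 0.80 = 0.42 / √(0.92 · r_yy).
√(0.92 · r_yy) = 0.42 / 0.80 = 0.5250; 0.92 · r_yy = 0.2756; r_yy = 0.2756 / 0.92 ≈ 0.30.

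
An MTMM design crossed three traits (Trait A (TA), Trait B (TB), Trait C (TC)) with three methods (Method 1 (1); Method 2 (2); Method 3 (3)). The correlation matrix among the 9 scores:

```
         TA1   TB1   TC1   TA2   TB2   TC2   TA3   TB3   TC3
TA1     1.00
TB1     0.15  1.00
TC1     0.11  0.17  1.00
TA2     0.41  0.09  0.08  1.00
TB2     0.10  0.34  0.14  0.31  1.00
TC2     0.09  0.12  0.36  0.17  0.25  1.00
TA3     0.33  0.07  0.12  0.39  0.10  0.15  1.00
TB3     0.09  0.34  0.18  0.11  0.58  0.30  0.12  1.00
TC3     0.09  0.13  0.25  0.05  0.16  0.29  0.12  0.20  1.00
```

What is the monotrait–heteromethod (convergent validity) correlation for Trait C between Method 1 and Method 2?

0.36

Same trait (TC), different methods: r(TC1, TC2) = 0.36.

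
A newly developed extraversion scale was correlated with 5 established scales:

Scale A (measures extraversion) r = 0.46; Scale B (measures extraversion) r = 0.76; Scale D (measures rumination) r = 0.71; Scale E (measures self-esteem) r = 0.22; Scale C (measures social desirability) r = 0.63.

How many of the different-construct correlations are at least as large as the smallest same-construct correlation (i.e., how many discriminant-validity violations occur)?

2

Convergent (same construct = extraversion): Scale A, Scale B.
Smallest convergent = 0.46. Discriminant values: 0.71, 0.22, 0.63; count ≥ 0.46 → 2.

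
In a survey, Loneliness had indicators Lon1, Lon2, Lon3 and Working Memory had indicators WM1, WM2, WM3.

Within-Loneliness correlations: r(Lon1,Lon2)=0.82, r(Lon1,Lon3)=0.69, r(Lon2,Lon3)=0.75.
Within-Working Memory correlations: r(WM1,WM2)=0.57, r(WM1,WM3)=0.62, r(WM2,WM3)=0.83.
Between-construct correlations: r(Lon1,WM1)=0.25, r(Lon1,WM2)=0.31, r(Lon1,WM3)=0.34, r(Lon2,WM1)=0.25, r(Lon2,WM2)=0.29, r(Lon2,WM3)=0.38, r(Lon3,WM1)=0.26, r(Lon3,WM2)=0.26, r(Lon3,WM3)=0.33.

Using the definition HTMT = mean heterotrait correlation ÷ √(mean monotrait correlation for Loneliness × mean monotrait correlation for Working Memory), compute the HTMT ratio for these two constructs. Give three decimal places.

0.417

Mean heterotrait r = 2.67/9 = 0.2967.
Mean within-Lon = 2.26/3 = 0.7533; mean within-WM = 2.02/3 = 0.6733.
Geometric mean = √(0.7533 × 0.6733) = 0.7122.
HTMT = 0.2967 / 0.7122 = 0.417.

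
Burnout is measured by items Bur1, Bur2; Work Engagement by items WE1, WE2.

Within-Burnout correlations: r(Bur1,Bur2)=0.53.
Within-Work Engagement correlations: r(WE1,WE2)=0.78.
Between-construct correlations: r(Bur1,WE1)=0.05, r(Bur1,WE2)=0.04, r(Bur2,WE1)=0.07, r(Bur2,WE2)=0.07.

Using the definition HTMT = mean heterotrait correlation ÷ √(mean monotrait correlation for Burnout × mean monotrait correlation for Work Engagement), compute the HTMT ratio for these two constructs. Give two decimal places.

Between-construct mean = 0.23/4 = 0.0575.
Mean within-Bur = 0.53/1 = 0.5300; mean within-WE = 0.78/1 = 0.7800.
Geometric mean = √(0.5300 × 0.7800) = 0.6430.
HTMT = 0.0575 / 0.6430 = 0.09.

0.09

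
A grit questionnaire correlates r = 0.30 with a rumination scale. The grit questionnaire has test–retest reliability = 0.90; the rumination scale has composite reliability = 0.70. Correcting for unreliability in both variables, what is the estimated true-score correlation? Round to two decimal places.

r_true = r_obs / √(r_xx · r_yy) = 0.30 / √(0.90 × 0.70) = 0.30 / √0.6300 = 0.30 / 0.7937 ≈ 0.38.

0.38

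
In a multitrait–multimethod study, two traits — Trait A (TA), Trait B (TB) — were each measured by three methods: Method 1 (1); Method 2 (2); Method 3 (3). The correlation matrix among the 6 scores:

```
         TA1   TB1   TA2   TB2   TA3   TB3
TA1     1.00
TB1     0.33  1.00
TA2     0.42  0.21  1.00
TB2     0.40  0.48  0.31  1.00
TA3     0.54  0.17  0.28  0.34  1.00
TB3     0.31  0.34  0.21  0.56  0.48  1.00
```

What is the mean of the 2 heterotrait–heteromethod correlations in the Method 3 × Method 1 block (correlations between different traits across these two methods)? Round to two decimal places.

0.24

HTHM values (method 3 × method 1): 0.17, 0.31; mean = 0.48/2 = 0.24.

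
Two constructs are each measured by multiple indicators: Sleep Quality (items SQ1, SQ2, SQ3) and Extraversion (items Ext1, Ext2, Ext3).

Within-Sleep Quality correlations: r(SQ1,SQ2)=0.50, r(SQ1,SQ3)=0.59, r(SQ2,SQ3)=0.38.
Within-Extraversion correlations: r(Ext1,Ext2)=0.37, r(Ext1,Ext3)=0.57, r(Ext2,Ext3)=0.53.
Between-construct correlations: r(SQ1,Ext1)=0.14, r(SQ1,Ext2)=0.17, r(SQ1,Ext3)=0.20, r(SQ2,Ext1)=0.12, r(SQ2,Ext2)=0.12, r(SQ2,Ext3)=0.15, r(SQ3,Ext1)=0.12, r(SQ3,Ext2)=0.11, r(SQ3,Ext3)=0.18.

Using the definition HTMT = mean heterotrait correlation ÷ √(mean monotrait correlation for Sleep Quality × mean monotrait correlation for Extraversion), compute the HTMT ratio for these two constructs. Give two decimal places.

0.30

Between-construct mean = 1.31/9 = 0.1456.
Mean within-SQ = 1.47/3 = 0.4900; mean within-Ext = 1.47/3 = 0.4900.
Geometric mean = √(0.4900 × 0.4900) = 0.4900.
HTMT = 0.1456 / 0.4900 = 0.30.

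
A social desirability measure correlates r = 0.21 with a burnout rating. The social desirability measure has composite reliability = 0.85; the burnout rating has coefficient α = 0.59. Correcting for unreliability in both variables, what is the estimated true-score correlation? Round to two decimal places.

0.30

r_true = r_obs / √(r_xx · r_yy) = 0.21 / √(0.85 × 0.59) = 0.21 / √0.5015 = 0.21 / 0.7082 ≈ 0.30.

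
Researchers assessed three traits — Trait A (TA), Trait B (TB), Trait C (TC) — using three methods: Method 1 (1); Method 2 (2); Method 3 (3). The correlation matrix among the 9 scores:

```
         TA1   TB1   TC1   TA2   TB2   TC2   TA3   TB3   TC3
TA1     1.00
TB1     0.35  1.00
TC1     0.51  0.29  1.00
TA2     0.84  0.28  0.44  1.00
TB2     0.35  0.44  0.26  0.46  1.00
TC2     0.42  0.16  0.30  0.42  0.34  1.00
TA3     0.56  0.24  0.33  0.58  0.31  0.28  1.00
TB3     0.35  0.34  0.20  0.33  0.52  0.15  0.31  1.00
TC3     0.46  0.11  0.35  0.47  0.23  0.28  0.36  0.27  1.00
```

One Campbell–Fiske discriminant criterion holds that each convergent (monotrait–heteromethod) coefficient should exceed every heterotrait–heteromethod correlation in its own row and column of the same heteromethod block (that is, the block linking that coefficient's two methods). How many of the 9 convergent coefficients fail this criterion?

Each convergent coefficient versus the relevant comparison correlations:
TA (methods 1·2): 0.84 vs {0.35, 0.28, 0.42, 0.44} → pass.
TA (methods 1·3): 0.56 vs {0.35, 0.24, 0.46, 0.33} → pass.
TA (methods 2·3): 0.58 vs {0.33, 0.31, 0.47, 0.28} → pass.
TB (methods 1·2): 0.44 vs {0.28, 0.35, 0.16, 0.26} → pass.
TB (methods 1·3): 0.34 vs {0.24, 0.35, 0.11, 0.20} → fail.
TB (methods 2·3): 0.52 vs {0.31, 0.33, 0.23, 0.15} → pass.
TC (methods 1·2): 0.30 vs {0.44, 0.42, 0.26, 0.16} → fail.
TC (methods 1·3): 0.35 vs {0.33, 0.46, 0.20, 0.11} → fail.
TC (methods 2·3): 0.28 vs {0.28, 0.47, 0.15, 0.23} → fail.
4 of 9 fail.

4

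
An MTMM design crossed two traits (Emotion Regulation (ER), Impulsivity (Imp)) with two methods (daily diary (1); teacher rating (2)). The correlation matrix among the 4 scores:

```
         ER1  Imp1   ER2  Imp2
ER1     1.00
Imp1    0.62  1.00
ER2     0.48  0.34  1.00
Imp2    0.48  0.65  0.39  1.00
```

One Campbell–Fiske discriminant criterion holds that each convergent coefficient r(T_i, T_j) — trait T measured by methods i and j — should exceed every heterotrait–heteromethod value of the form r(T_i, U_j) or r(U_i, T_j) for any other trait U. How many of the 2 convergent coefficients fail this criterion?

1

Each convergent coefficient versus the relevant comparison correlations:
ER (methods 1·2): 0.48 vs {0.48, 0.34} → fail.
Imp (methods 1·2): 0.65 vs {0.34, 0.48} → pass.
1 of 2 fail.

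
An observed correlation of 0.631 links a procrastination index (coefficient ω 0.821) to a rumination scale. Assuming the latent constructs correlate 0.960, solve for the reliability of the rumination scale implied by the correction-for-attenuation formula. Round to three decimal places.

0.526

r_true = r_obs / √(r_xx · r_yy) ⇒ 0.960 = 0.631 / √(0.821 · r_yy).
√(0.821 · r_yy) = 0.631 / 0.960 = 0.6573; 0.821 · r_yy = 0.4320; r_yy = 0.4320 / 0.821 ≈ 0.526.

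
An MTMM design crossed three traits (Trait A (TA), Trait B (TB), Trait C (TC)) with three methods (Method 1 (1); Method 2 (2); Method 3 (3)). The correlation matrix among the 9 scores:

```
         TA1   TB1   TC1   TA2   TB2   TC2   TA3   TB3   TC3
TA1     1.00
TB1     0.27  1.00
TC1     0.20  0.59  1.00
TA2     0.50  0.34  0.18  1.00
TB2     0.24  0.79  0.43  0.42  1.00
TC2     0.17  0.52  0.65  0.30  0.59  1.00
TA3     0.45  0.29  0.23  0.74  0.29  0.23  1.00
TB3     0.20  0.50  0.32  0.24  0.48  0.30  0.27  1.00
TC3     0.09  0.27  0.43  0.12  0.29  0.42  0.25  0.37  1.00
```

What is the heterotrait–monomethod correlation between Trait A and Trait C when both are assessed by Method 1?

0.20

Different traits, same method: r(TA1, TC1) = 0.20.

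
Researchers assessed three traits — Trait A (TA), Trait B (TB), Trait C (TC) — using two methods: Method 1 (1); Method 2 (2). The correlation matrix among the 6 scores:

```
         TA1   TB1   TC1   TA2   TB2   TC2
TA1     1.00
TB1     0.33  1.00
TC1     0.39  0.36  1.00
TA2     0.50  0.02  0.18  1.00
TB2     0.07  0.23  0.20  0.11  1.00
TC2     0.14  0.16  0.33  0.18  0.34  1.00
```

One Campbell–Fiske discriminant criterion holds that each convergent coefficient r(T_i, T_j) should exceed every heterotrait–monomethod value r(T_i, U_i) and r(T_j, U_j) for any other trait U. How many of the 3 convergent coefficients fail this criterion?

Checking each validity diagonal entry against its comparison values:
TA (methods 1·2): 0.50 vs {0.33, 0.11, 0.39, 0.18} → pass.
TB (methods 1·2): 0.23 vs {0.33, 0.11, 0.36, 0.34} → fail.
TC (methods 1·2): 0.33 vs {0.39, 0.18, 0.36, 0.34} → fail.
2 of 3 fail.

2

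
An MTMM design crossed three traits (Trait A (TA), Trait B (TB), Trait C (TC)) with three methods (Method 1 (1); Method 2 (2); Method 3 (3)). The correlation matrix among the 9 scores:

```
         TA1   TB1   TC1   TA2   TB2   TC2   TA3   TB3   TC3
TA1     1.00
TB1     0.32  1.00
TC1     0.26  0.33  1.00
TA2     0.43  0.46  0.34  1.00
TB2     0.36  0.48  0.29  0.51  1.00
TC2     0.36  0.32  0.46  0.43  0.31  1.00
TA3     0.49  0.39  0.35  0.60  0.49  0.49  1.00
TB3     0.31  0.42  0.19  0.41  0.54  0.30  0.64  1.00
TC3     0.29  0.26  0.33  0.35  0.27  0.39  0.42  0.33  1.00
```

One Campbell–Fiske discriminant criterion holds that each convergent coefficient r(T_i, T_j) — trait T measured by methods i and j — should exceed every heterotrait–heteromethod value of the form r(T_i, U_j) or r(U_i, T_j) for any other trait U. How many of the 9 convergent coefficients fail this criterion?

Checking each validity diagonal entry against its comparison values:
TA (methods 1·2): 0.43 vs {0.36, 0.46, 0.36, 0.34} → fail.
TA (methods 1·3): 0.49 vs {0.31, 0.39, 0.29, 0.35} → pass.
TA (methods 2·3): 0.60 vs {0.41, 0.49, 0.35, 0.49} → pass.
TB (methods 1·2): 0.48 vs {0.46, 0.36, 0.32, 0.29} → pass.
TB (methods 1·3): 0.42 vs {0.39, 0.31, 0.26, 0.19} → pass.
TB (methods 2·3): 0.54 vs {0.49, 0.41, 0.27, 0.30} → pass.
TC (methods 1·2): 0.46 vs {0.34, 0.36, 0.29, 0.32} → pass.
TC (methods 1·3): 0.33 vs {0.35, 0.29, 0.19, 0.26} → fail.
TC (methods 2·3): 0.39 vs {0.49, 0.35, 0.30, 0.27} → fail.
3 of 9 fail.

3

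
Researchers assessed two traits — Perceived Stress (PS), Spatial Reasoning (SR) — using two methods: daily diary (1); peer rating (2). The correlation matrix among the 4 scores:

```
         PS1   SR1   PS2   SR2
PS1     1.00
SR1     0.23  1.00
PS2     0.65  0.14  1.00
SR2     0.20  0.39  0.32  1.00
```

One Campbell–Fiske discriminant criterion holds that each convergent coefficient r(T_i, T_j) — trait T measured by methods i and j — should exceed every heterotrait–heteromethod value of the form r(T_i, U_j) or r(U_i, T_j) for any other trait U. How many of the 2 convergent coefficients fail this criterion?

0

Each convergent coefficient versus the relevant comparison correlations:
PS (methods 1·2): 0.65 vs {0.20, 0.14} → pass.
SR (methods 1·2): 0.39 vs {0.14, 0.20} → pass.
0 of 2 fail.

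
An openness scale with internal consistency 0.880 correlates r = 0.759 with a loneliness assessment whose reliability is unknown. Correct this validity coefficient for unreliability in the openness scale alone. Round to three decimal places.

Single correction: r_c = r_obs / √r_xx = 0.759 / √0.880 = 0.759 / 0.9381 ≈ 0.809.

0.809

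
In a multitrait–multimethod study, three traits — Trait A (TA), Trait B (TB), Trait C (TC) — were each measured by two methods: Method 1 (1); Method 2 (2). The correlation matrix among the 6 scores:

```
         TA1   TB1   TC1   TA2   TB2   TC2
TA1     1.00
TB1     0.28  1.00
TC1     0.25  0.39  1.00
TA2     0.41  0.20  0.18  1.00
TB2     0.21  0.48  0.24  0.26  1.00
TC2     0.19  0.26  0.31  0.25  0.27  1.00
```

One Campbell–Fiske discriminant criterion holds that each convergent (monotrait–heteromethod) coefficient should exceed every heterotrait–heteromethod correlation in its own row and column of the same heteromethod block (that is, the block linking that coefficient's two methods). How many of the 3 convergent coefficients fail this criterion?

Each convergent coefficient versus the relevant comparison correlations:
TA (methods 1·2): 0.41 vs {0.21, 0.20, 0.19, 0.18} → pass.
TB (methods 1·2): 0.48 vs {0.20, 0.21, 0.26, 0.24} → pass.
TC (methods 1·2): 0.31 vs {0.18, 0.19, 0.24, 0.26} → pass.
0 of 3 fail.

0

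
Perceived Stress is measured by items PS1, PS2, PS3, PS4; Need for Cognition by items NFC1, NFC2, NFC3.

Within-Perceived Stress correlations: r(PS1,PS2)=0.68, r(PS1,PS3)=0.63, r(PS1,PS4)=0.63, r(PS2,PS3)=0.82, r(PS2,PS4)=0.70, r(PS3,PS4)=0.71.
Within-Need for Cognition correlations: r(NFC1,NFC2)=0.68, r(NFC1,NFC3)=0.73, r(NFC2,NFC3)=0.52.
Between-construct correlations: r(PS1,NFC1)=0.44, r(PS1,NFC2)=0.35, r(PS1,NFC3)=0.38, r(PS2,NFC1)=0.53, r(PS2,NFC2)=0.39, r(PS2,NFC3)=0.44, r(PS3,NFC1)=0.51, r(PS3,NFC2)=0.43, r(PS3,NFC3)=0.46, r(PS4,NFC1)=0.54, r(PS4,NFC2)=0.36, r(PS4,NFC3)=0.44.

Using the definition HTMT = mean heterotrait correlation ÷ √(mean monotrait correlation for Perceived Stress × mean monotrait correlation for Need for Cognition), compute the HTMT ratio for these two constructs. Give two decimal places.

0.66

Mean between = 5.27/12 = 0.4392.
Mean within-PS = 4.17/6 = 0.6950; mean within-NFC = 1.93/3 = 0.6433.
Geometric mean = √(0.6950 × 0.6433) = 0.6687.
HTMT = 0.4392 / 0.6687 = 0.66.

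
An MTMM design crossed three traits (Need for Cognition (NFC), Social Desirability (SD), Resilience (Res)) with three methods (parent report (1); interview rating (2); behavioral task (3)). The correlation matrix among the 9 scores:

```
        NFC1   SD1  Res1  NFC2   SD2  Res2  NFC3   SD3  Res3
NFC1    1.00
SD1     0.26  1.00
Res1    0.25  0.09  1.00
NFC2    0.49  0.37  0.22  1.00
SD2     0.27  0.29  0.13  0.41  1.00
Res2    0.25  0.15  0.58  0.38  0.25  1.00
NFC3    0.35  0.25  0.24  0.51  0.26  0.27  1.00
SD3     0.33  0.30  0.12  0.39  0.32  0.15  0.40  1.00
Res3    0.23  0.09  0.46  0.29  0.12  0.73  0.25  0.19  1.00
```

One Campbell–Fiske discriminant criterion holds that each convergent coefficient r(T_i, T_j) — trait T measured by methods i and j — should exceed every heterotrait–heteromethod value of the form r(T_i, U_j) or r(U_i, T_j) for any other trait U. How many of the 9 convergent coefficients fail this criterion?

Each convergent coefficient versus the relevant comparison correlations:
NFC (methods 1·2): 0.49 vs {0.27, 0.37, 0.25, 0.22} → pass.
NFC (methods 1·3): 0.35 vs {0.33, 0.25, 0.23, 0.24} → pass.
NFC (methods 2·3): 0.51 vs {0.39, 0.26, 0.29, 0.27} → pass.
SD (methods 1·2): 0.29 vs {0.37, 0.27, 0.15, 0.13} → fail.
SD (methods 1·3): 0.30 vs {0.25, 0.33, 0.09, 0.12} → fail.
SD (methods 2·3): 0.32 vs {0.26, 0.39, 0.12, 0.15} → fail.
Res (methods 1·2): 0.58 vs {0.22, 0.25, 0.13, 0.15} → pass.
Res (methods 1·3): 0.46 vs {0.24, 0.23, 0.12, 0.09} → pass.
Res (methods 2·3): 0.73 vs {0.27, 0.29, 0.15, 0.12} → pass.
3 of 9 fail.

3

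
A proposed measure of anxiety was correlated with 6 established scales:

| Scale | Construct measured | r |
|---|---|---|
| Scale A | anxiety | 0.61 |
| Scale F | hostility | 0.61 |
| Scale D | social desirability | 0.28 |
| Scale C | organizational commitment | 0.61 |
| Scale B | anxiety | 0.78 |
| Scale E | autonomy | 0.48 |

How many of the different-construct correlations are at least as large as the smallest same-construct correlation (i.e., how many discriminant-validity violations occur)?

Convergent (same construct = anxiety): Scale A, Scale B.
Smallest convergent = 0.61. Discriminant values: 0.61, 0.28, 0.61, 0.48; count ≥ 0.61 → 2.

2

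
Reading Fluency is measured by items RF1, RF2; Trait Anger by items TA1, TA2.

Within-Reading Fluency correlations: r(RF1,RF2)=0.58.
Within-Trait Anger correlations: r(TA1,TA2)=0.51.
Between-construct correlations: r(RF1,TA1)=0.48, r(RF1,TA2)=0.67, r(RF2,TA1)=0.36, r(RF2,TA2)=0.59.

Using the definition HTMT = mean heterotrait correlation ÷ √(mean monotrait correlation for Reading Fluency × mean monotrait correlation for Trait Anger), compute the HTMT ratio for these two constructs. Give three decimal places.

0.965

Between-construct mean = 2.10/4 = 0.5250.
Mean within-RF = 0.58/1 = 0.5800; mean within-TA = 0.51/1 = 0.5100.
Geometric mean = √(0.5800 × 0.5100) = 0.5439.
HTMT = 0.5250 / 0.5439 = 0.965.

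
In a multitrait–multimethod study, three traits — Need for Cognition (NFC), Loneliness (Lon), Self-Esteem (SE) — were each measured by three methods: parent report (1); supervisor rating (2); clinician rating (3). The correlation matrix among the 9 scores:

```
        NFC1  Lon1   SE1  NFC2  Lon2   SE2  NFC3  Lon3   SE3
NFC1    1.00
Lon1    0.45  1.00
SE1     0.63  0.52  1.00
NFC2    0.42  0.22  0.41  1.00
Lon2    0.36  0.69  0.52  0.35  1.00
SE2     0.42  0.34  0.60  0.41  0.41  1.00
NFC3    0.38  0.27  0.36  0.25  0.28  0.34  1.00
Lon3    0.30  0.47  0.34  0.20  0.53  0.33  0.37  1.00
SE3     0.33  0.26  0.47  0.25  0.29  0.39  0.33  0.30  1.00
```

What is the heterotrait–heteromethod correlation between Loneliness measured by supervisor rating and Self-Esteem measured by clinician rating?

Different traits and methods: r(Lon2, SE3) = 0.29.

0.29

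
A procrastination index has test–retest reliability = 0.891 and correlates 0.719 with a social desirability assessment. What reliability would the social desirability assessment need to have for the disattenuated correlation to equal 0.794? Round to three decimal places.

r_true = r_obs / √(r_xx · r_yy) ⇒ 0.794 = 0.719 / √(0.891 · r_yy).
√(0.891 · r_yy) = 0.719 / 0.794 = 0.9055; 0.891 · r_yy = 0.8199; r_yy = 0.8199 / 0.891 ≈ 0.920.

0.920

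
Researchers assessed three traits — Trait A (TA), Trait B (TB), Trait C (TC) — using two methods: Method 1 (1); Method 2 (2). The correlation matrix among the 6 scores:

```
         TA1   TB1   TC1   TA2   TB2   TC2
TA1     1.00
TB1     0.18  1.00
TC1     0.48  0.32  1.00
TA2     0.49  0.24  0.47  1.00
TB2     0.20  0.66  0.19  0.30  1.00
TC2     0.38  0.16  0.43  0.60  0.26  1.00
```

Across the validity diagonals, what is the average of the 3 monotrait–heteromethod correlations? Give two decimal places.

0.53

Convergent values: 0.49, 0.66, 0.43; mean = 1.58/3 = 0.53.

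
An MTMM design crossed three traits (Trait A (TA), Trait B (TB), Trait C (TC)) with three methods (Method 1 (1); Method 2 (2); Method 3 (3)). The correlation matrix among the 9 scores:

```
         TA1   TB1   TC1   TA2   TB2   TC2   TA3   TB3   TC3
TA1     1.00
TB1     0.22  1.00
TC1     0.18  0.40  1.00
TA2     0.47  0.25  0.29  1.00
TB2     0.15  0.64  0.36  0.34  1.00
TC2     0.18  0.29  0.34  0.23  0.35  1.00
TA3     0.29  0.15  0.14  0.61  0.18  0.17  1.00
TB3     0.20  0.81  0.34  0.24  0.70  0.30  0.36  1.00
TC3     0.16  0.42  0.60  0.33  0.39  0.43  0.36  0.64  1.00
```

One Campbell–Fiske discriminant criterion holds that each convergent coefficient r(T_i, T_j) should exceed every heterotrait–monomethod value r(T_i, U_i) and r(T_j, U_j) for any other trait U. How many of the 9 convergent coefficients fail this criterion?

Each convergent coefficient versus the relevant comparison correlations:
TA (methods 1·2): 0.47 vs {0.22, 0.34, 0.18, 0.23} → pass.
TA (methods 1·3): 0.29 vs {0.22, 0.36, 0.18, 0.36} → fail.
TA (methods 2·3): 0.61 vs {0.34, 0.36, 0.23, 0.36} → pass.
TB (methods 1·2): 0.64 vs {0.22, 0.34, 0.40, 0.35} → pass.
TB (methods 1·3): 0.81 vs {0.22, 0.36, 0.40, 0.64} → pass.
TB (methods 2·3): 0.70 vs {0.34, 0.36, 0.35, 0.64} → pass.
TC (methods 1·2): 0.34 vs {0.18, 0.23, 0.40, 0.35} → fail.
TC (methods 1·3): 0.60 vs {0.18, 0.36, 0.40, 0.64} → fail.
TC (methods 2·3): 0.43 vs {0.23, 0.36, 0.35, 0.64} → fail.
4 of 9 fail.

4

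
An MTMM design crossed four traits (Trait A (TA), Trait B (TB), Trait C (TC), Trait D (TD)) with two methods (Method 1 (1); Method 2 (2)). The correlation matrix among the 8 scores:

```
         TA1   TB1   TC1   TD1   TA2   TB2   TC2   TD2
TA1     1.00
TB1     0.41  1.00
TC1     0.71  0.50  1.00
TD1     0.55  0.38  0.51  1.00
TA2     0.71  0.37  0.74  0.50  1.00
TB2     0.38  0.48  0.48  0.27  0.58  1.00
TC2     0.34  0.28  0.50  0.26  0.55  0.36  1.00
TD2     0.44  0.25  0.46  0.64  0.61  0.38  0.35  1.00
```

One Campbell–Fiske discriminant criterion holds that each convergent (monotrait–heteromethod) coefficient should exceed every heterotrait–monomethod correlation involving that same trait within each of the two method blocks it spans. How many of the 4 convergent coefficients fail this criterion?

3

Convergent coefficients and their comparison sets:
TA (methods 1·2): 0.71 vs {0.41, 0.58, 0.71, 0.55, 0.55, 0.61} → fail.
TB (methods 1·2): 0.48 vs {0.41, 0.58, 0.50, 0.36, 0.38, 0.38} → fail.
TC (methods 1·2): 0.50 vs {0.71, 0.55, 0.50, 0.36, 0.51, 0.35} → fail.
TD (methods 1·2): 0.64 vs {0.55, 0.61, 0.38, 0.38, 0.51, 0.35} → pass.
3 of 4 fail.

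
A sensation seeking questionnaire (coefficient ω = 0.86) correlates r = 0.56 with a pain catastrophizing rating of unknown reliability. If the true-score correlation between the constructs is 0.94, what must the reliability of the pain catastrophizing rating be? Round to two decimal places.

0.41

r_true = r_obs / √(r_xx · r_yy) ⇒ 0.94 = 0.56 / √(0.86 · r_yy).
√(0.86 · r_yy) = 0.56 / 0.94 = 0.5957; 0.86 · r_yy = 0.3549; r_yy = 0.3549 / 0.86 ≈ 0.41.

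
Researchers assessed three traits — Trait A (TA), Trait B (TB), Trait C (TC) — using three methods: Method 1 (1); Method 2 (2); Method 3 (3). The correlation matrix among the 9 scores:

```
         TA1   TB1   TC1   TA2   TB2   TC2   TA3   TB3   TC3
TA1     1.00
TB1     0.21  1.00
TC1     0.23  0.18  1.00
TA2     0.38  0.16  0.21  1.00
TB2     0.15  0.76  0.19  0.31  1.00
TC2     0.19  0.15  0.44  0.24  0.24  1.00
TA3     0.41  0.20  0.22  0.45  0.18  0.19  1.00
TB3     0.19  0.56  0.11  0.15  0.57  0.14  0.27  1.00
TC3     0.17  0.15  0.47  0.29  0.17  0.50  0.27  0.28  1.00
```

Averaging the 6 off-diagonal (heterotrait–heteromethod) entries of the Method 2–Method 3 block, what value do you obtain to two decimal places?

HTHM values (method 2 × method 3): 0.15, 0.29, 0.18, 0.17, 0.19, 0.14; mean = 1.12/6 = 0.19.

0.19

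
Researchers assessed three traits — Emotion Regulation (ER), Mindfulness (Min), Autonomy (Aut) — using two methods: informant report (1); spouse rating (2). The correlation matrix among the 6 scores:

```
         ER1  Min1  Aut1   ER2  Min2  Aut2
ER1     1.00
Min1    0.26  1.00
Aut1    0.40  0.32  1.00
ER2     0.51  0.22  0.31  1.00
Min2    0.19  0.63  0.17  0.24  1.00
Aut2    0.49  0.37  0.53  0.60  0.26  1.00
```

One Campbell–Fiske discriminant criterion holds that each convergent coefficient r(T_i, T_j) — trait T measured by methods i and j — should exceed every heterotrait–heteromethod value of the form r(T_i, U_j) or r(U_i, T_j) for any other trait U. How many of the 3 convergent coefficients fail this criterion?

Checking each validity diagonal entry against its comparison values:
ER (methods 1·2): 0.51 vs {0.19, 0.22, 0.49, 0.31} → pass.
Min (methods 1·2): 0.63 vs {0.22, 0.19, 0.37, 0.17} → pass.
Aut (methods 1·2): 0.53 vs {0.31, 0.49, 0.17, 0.37} → pass.
0 of 3 fail.

0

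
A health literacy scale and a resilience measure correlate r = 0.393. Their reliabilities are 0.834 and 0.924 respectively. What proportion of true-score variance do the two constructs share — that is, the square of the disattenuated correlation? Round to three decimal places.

0.200

Disattenuated r = 0.393 / √(0.834 × 0.924) = 0.393 / 0.8778 = 0.4477.
Shared true-score variance = 0.4477² = 0.2004 ≈ 0.200.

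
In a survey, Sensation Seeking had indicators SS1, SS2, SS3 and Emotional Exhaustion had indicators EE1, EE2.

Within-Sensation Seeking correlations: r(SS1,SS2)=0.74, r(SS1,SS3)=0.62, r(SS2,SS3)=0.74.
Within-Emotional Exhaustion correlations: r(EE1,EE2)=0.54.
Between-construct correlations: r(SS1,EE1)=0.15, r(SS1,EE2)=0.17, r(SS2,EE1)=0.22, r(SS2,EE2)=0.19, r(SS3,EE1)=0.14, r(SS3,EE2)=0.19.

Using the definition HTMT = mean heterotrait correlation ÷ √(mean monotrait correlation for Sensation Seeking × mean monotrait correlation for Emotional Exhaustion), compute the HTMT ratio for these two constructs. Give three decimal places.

0.287

Mean heterotrait r = 1.06/6 = 0.1767.
Mean within-SS = 2.10/3 = 0.7000; mean within-EE = 0.54/1 = 0.5400.
Geometric mean = √(0.7000 × 0.5400) = 0.6148.
HTMT = 0.1767 / 0.6148 = 0.287.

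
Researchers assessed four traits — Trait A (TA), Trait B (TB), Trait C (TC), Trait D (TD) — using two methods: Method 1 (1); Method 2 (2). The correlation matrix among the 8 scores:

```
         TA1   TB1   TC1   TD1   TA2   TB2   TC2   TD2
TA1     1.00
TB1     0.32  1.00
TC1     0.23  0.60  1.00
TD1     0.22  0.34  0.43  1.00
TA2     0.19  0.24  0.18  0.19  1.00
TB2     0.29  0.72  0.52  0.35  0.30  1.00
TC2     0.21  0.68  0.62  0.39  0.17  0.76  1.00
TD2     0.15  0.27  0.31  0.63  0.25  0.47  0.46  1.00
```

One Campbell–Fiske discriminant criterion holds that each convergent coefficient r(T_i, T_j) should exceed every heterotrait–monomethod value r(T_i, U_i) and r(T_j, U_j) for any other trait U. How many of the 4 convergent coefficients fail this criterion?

3

Each convergent coefficient versus the relevant comparison correlations:
TA (methods 1·2): 0.19 vs {0.32, 0.30, 0.23, 0.17, 0.22, 0.25} → fail.
TB (methods 1·2): 0.72 vs {0.32, 0.30, 0.60, 0.76, 0.34, 0.47} → fail.
TC (methods 1·2): 0.62 vs {0.23, 0.17, 0.60, 0.76, 0.43, 0.46} → fail.
TD (methods 1·2): 0.63 vs {0.22, 0.25, 0.34, 0.47, 0.43, 0.46} → pass.
3 of 4 fail.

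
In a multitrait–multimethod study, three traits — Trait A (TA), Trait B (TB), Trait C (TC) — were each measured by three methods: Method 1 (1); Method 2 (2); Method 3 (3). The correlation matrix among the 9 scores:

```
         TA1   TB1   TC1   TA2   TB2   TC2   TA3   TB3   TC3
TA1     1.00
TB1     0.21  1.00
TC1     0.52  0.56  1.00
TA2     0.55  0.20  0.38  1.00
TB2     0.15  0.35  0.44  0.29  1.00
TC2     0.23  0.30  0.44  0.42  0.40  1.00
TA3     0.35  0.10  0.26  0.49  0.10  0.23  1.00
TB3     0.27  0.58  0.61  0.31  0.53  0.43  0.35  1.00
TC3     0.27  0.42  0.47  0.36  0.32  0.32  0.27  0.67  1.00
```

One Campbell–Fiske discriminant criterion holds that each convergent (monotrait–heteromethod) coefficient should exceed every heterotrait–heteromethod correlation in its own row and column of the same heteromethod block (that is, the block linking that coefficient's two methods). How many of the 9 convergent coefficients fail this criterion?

Checking each validity diagonal entry against its comparison values:
TA (methods 1·2): 0.55 vs {0.15, 0.20, 0.23, 0.38} → pass.
TA (methods 1·3): 0.35 vs {0.27, 0.10, 0.27, 0.26} → pass.
TA (methods 2·3): 0.49 vs {0.31, 0.10, 0.36, 0.23} → pass.
TB (methods 1·2): 0.35 vs {0.20, 0.15, 0.30, 0.44} → fail.
TB (methods 1·3): 0.58 vs {0.10, 0.27, 0.42, 0.61} → fail.
TB (methods 2·3): 0.53 vs {0.10, 0.31, 0.32, 0.43} → pass.
TC (methods 1·2): 0.44 vs {0.38, 0.23, 0.44, 0.30} → fail.
TC (methods 1·3): 0.47 vs {0.26, 0.27, 0.61, 0.42} → fail.
TC (methods 2·3): 0.32 vs {0.23, 0.36, 0.43, 0.32} → fail.
5 of 9 fail.

5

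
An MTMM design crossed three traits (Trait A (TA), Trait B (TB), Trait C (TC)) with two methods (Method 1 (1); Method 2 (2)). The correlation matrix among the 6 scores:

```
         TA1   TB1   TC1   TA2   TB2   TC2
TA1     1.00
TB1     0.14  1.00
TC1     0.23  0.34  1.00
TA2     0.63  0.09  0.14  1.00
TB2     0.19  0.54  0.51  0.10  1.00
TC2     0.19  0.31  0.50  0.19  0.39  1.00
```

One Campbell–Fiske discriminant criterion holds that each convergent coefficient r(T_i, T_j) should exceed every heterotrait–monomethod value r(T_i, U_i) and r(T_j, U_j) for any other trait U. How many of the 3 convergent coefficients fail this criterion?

0

Checking each validity diagonal entry against its comparison values:
TA (methods 1·2): 0.63 vs {0.14, 0.10, 0.23, 0.19} → pass.
TB (methods 1·2): 0.54 vs {0.14, 0.10, 0.34, 0.39} → pass.
TC (methods 1·2): 0.50 vs {0.23, 0.19, 0.34, 0.39} → pass.
0 of 3 fail.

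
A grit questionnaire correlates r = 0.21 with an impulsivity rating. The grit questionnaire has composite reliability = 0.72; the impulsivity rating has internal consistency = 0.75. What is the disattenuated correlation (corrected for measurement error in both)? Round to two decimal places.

r_true = r_obs / √(r_xx · r_yy) = 0.21 / √(0.72 × 0.75) = 0.21 / √0.5400 = 0.21 / 0.7348 ≈ 0.29.

0.29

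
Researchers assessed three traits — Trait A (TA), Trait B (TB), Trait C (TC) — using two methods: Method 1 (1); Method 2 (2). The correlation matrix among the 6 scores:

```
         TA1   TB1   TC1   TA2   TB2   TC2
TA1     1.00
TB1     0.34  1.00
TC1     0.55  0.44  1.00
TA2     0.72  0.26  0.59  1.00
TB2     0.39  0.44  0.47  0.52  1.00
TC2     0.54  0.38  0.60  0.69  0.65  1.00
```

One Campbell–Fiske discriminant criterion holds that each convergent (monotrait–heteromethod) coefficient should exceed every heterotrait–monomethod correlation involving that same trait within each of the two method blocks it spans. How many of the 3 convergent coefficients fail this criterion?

Convergent coefficients and their comparison sets:
TA (methods 1·2): 0.72 vs {0.34, 0.52, 0.55, 0.69} → pass.
TB (methods 1·2): 0.44 vs {0.34, 0.52, 0.44, 0.65} → fail.
TC (methods 1·2): 0.60 vs {0.55, 0.69, 0.44, 0.65} → fail.
2 of 3 fail.

2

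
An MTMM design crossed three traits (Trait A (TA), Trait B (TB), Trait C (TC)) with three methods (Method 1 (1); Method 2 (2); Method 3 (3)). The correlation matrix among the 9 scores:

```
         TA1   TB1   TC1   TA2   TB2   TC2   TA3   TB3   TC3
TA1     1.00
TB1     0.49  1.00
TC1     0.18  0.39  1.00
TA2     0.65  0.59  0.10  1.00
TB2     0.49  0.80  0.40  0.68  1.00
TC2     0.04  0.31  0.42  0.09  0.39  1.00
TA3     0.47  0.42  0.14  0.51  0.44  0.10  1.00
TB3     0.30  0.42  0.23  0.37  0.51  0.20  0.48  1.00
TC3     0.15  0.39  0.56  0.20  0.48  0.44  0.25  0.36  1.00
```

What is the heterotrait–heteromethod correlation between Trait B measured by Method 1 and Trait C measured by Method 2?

Different traits and methods: r(TB1, TC2) = 0.31.

0.31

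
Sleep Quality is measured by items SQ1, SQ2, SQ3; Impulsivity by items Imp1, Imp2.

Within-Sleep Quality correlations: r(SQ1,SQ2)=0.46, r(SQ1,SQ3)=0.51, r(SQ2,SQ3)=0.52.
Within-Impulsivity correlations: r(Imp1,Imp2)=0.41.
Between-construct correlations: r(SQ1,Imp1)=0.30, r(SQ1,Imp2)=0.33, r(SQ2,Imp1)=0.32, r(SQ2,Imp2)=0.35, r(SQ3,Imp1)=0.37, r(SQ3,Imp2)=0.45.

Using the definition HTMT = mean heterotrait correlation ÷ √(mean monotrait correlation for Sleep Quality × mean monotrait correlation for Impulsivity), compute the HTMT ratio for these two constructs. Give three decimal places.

Mean between = 2.12/6 = 0.3533.
Mean within-SQ = 1.49/3 = 0.4967; mean within-Imp = 0.41/1 = 0.4100.
Geometric mean = √(0.4967 × 0.4100) = 0.4513.
HTMT = 0.3533 / 0.4513 = 0.783.

0.783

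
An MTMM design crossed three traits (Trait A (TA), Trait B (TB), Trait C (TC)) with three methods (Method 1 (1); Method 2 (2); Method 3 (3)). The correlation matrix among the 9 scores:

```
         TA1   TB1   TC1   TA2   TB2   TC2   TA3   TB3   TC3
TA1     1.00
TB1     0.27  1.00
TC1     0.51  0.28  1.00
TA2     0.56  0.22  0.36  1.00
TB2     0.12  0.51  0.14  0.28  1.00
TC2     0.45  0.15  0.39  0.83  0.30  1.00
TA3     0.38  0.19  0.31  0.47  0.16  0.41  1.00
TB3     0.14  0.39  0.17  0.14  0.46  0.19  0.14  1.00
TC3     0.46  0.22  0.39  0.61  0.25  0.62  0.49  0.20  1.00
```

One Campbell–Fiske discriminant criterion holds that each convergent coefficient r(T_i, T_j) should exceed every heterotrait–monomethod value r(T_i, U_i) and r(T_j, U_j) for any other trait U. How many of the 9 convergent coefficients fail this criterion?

Each convergent coefficient versus the relevant comparison correlations:
TA (methods 1·2): 0.56 vs {0.27, 0.28, 0.51, 0.83} → fail.
TA (methods 1·3): 0.38 vs {0.27, 0.14, 0.51, 0.49} → fail.
TA (methods 2·3): 0.47 vs {0.28, 0.14, 0.83, 0.49} → fail.
TB (methods 1·2): 0.51 vs {0.27, 0.28, 0.28, 0.30} → pass.
TB (methods 1·3): 0.39 vs {0.27, 0.14, 0.28, 0.20} → pass.
TB (methods 2·3): 0.46 vs {0.28, 0.14, 0.30, 0.20} → pass.
TC (methods 1·2): 0.39 vs {0.51, 0.83, 0.28, 0.30} → fail.
TC (methods 1·3): 0.39 vs {0.51, 0.49, 0.28, 0.20} → fail.
TC (methods 2·3): 0.62 vs {0.83, 0.49, 0.30, 0.20} → fail.
6 of 9 fail.

6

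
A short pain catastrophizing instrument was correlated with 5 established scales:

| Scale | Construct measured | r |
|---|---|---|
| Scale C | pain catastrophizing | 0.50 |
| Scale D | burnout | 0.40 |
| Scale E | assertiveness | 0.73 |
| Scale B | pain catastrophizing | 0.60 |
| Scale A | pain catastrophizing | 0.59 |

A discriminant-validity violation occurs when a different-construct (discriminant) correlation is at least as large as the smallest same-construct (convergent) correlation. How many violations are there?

Convergent (same construct = pain catastrophizing): Scale C, Scale B, Scale A.
Smallest convergent = 0.50. Discriminant values: 0.40, 0.73; count ≥ 0.50 → 1.

1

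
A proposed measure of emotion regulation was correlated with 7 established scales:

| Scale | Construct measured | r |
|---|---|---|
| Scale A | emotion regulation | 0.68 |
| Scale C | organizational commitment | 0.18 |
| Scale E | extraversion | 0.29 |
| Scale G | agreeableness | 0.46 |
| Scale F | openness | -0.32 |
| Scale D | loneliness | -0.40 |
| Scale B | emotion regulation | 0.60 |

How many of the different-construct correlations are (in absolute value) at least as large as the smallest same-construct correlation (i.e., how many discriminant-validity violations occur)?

Convergent (same construct = emotion regulation): Scale A, Scale B.
Smallest convergent = 0.60. Discriminant |r|: 0.18, 0.29, 0.46, 0.32, 0.40; count ≥ 0.60 → 0.

0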